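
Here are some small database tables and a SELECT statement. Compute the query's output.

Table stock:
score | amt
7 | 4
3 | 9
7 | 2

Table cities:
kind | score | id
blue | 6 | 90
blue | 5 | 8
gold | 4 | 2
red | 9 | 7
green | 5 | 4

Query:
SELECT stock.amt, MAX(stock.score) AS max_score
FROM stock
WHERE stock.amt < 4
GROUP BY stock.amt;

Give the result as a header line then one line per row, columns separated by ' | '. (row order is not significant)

== RESULT ==
stock.amt | max_score
2 | 7

Derivation:
After WHERE (1 rows):
stock.score | stock.amt
7 | 2
After GROUP BY (1 rows):
stock.amt | max_score
2 | 7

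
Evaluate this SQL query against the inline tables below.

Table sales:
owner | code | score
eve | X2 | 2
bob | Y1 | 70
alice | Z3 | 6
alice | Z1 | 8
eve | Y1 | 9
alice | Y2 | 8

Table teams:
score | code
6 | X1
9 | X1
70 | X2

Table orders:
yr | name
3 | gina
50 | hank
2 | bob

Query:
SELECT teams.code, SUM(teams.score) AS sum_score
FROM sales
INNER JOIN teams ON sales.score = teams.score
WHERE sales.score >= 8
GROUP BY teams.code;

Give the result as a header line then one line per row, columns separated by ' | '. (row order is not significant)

After JOIN teams (3 rows):
sales.owner | sales.code | sales.score | teams.score | teams.code
bob | Y1 | 70 | 70 | X2
alice | Z3 | 6 | 6 | X1
eve | Y1 | 9 | 9 | X1
After WHERE (2 rows):
sales.owner | sales.code | sales.score | teams.score | teams.code
bob | Y1 | 70 | 70 | X2
eve | Y1 | 9 | 9 | X1
After GROUP BY (2 rows):
teams.code | sum_score
X2 | 70
X1 | 9

== RESULT ==
teams.code | sum_score
X2 | 70
X1 | 9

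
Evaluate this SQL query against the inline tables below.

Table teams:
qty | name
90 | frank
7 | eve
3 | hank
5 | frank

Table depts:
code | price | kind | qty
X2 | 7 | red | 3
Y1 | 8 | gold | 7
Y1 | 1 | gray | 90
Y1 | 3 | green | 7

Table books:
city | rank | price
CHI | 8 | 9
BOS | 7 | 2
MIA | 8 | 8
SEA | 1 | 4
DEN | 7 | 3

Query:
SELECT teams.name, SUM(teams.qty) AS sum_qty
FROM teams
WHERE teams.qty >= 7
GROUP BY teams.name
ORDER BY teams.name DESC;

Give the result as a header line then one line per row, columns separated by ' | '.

== RESULT ==
teams.name | sum_qty
frank | 90
eve | 7

Derivation:
After WHERE (2 rows):
teams.qty | teams.name
90 | frank
7 | eve
After GROUP BY (2 rows):
teams.name | sum_qty
frank | 90
eve | 7
After ORDER BY (2 rows):
teams.name | sum_qty
frank | 90
eve | 7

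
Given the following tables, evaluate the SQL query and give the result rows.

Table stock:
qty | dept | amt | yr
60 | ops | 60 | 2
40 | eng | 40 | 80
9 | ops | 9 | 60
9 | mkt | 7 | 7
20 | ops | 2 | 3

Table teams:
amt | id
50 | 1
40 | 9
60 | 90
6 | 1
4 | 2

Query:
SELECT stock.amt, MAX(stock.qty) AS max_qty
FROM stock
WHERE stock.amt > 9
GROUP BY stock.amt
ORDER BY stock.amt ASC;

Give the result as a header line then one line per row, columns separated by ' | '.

After WHERE (2 rows):
stock.qty | stock.dept | stock.amt | stock.yr
60 | ops | 60 | 2
40 | eng | 40 | 80
After GROUP BY (2 rows):
stock.amt | max_qty
60 | 60
40 | 40
After ORDER BY (2 rows):
stock.amt | max_qty
40 | 40
60 | 60

== RESULT ==
stock.amt | max_qty
40 | 40
60 | 60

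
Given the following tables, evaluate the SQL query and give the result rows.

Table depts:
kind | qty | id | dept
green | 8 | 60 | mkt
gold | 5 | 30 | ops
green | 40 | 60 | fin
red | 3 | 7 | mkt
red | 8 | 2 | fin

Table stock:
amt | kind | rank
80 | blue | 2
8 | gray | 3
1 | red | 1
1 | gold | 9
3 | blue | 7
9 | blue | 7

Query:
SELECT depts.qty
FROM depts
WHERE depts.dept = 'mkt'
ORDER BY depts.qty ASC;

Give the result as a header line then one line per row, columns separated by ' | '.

After WHERE (2 rows):
depts.kind | depts.qty | depts.id | depts.dept
green | 8 | 60 | mkt
red | 3 | 7 | mkt
After SELECT (2 rows):
depts.qty
8
3
After ORDER BY (2 rows):
depts.qty
3
8

== RESULT ==
depts.qty
3
8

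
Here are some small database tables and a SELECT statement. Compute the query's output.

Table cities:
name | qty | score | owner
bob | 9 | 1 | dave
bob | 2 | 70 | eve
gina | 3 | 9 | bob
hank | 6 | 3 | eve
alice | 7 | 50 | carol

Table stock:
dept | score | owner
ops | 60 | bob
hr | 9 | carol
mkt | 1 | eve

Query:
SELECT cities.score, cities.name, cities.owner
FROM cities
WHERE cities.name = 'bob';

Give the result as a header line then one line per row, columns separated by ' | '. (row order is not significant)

== RESULT ==
cities.score | cities.name | cities.owner
1 | bob | dave
70 | bob | eve

Derivation:
After WHERE (2 rows):
cities.name | cities.qty | cities.score | cities.owner
bob | 9 | 1 | dave
bob | 2 | 70 | eve
After SELECT (2 rows):
cities.score | cities.name | cities.owner
1 | bob | dave
70 | bob | eve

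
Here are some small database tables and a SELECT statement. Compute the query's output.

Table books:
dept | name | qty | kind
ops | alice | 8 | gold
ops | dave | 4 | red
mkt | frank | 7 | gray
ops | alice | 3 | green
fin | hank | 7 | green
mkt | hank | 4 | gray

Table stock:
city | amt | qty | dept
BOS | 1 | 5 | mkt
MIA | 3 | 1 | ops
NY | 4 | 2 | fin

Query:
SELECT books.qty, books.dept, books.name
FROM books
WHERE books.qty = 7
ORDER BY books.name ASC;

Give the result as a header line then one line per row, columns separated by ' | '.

After WHERE (2 rows):
books.dept | books.name | books.qty | books.kind
mkt | frank | 7 | gray
fin | hank | 7 | green
After SELECT (2 rows):
books.qty | books.dept | books.name
7 | mkt | frank
7 | fin | hank
After ORDER BY (2 rows):
books.qty | books.dept | books.name
7 | mkt | frank
7 | fin | hank

== RESULT ==
books.qty | books.dept | books.name
7 | mkt | frank
7 | fin | hank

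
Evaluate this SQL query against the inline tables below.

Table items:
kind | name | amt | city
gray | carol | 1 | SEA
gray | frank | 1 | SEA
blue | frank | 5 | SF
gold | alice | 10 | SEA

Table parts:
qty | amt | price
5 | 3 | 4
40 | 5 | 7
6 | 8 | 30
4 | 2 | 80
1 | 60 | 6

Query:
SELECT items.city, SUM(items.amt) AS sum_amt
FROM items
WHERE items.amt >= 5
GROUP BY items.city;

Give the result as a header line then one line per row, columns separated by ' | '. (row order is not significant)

== RESULT ==
items.city | sum_amt
SF | 5
SEA | 10

Derivation:
After WHERE (2 rows):
items.kind | items.name | items.amt | items.city
blue | frank | 5 | SF
gold | alice | 10 | SEA
After GROUP BY (2 rows):
items.city | sum_amt
SF | 5
SEA | 10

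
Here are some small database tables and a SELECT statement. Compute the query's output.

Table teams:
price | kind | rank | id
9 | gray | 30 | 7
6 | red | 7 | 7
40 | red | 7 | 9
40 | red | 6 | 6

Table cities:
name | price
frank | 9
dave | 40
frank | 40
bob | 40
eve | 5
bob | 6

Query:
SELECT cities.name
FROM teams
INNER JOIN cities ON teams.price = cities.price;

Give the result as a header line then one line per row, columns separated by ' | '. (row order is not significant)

== RESULT ==
cities.name
frank
bob
dave
frank
bob
dave
frank
bob

Derivation:
After JOIN cities (8 rows):
teams.price | teams.kind | teams.rank | teams.id | cities.name | cities.price
9 | gray | 30 | 7 | frank | 9
6 | red | 7 | 7 | bob | 6
40 | red | 7 | 9 | dave | 40
40 | red | 7 | 9 | frank | 40
40 | red | 7 | 9 | bob | 40
40 | red | 6 | 6 | dave | 40
40 | red | 6 | 6 | frank | 40
40 | red | 6 | 6 | bob | 40
After SELECT (8 rows):
cities.name
frank
bob
dave
frank
bob
dave
frank
bob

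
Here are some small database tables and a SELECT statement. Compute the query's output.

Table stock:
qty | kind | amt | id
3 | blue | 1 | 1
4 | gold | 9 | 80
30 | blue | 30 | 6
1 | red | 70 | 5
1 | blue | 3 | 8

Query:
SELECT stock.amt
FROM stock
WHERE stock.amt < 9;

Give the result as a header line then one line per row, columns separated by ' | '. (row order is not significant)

== RESULT ==
stock.amt
1
3

Derivation:
After WHERE (2 rows):
stock.qty | stock.kind | stock.amt | stock.id
3 | blue | 1 | 1
1 | blue | 3 | 8
After SELECT (2 rows):
stock.amt
1
3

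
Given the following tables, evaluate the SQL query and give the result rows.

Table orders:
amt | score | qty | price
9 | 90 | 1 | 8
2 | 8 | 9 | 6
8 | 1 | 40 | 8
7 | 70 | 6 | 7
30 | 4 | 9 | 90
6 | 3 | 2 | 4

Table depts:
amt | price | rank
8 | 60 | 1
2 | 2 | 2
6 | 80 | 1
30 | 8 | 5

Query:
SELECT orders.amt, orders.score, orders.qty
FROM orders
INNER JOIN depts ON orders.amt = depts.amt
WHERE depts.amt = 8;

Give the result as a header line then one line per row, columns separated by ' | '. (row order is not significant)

== RESULT ==
orders.amt | orders.score | orders.qty
8 | 1 | 40

Derivation:
After JOIN depts (4 rows):
orders.amt | orders.score | orders.qty | orders.price | depts.amt | depts.price | depts.rank
2 | 8 | 9 | 6 | 2 | 2 | 2
8 | 1 | 40 | 8 | 8 | 60 | 1
30 | 4 | 9 | 90 | 30 | 8 | 5
6 | 3 | 2 | 4 | 6 | 80 | 1
After WHERE (1 rows):
orders.amt | orders.score | orders.qty | orders.price | depts.amt | depts.price | depts.rank
8 | 1 | 40 | 8 | 8 | 60 | 1
After SELECT (1 rows):
orders.amt | orders.score | orders.qty
8 | 1 | 40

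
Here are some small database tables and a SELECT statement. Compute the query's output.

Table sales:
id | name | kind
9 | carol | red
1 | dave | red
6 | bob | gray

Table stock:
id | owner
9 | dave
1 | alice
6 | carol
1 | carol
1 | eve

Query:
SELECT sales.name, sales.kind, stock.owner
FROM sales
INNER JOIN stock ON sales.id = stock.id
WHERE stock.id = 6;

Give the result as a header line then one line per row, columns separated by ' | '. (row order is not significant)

== RESULT ==
sales.name | sales.kind | stock.owner
bob | gray | carol

Derivation:
After JOIN stock (5 rows):
sales.id | sales.name | sales.kind | stock.id | stock.owner
9 | carol | red | 9 | dave
1 | dave | red | 1 | alice
1 | dave | red | 1 | carol
1 | dave | red | 1 | eve
6 | bob | gray | 6 | carol
After WHERE (1 rows):
sales.id | sales.name | sales.kind | stock.id | stock.owner
6 | bob | gray | 6 | carol
After SELECT (1 rows):
sales.name | sales.kind | stock.owner
bob | gray | carol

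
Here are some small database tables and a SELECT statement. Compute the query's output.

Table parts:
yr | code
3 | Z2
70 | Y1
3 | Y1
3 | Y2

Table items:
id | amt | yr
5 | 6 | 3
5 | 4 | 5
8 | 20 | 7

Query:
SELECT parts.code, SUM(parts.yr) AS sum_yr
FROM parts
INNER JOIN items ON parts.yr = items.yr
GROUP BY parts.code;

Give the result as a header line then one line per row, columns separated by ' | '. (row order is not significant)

After JOIN items (3 rows):
parts.yr | parts.code | items.id | items.amt | items.yr
3 | Z2 | 5 | 6 | 3
3 | Y1 | 5 | 6 | 3
3 | Y2 | 5 | 6 | 3
After GROUP BY (3 rows):
parts.code | sum_yr
Z2 | 3
Y1 | 3
Y2 | 3

== RESULT ==
parts.code | sum_yr
Z2 | 3
Y1 | 3
Y2 | 3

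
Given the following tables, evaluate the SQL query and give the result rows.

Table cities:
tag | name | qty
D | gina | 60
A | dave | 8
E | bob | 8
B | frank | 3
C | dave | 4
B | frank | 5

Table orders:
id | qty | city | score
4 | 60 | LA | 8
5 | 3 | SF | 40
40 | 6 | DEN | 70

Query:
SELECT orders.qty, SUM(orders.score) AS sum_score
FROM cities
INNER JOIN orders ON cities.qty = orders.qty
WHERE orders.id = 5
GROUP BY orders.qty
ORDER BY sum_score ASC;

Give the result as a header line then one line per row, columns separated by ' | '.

== RESULT ==
orders.qty | sum_score
3 | 40

Derivation:
After JOIN orders (2 rows):
cities.tag | cities.name | cities.qty | orders.id | orders.qty | orders.city | orders.score
D | gina | 60 | 4 | 60 | LA | 8
B | frank | 3 | 5 | 3 | SF | 40
After WHERE (1 rows):
cities.tag | cities.name | cities.qty | orders.id | orders.qty | orders.city | orders.score
B | frank | 3 | 5 | 3 | SF | 40
After GROUP BY (1 rows):
orders.qty | sum_score
3 | 40
After ORDER BY (1 rows):
orders.qty | sum_score
3 | 40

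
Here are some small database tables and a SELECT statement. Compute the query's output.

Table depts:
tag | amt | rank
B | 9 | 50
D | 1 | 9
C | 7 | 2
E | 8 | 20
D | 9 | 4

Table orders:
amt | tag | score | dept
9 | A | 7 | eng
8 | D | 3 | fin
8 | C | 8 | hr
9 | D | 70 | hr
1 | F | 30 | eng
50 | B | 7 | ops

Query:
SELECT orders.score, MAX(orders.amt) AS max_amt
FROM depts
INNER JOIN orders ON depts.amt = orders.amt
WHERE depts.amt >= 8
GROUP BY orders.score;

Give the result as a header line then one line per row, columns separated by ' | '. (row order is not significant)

After JOIN orders (7 rows):
depts.tag | depts.amt | depts.rank | orders.amt | orders.tag | orders.score | orders.dept
B | 9 | 50 | 9 | A | 7 | eng
B | 9 | 50 | 9 | D | 70 | hr
D | 1 | 9 | 1 | F | 30 | eng
E | 8 | 20 | 8 | D | 3 | fin
E | 8 | 20 | 8 | C | 8 | hr
D | 9 | 4 | 9 | A | 7 | eng
D | 9 | 4 | 9 | D | 70 | hr
After WHERE (6 rows):
depts.tag | depts.amt | depts.rank | orders.amt | orders.tag | orders.score | orders.dept
B | 9 | 50 | 9 | A | 7 | eng
B | 9 | 50 | 9 | D | 70 | hr
E | 8 | 20 | 8 | D | 3 | fin
E | 8 | 20 | 8 | C | 8 | hr
D | 9 | 4 | 9 | A | 7 | eng
D | 9 | 4 | 9 | D | 70 | hr
After GROUP BY (4 rows):
orders.score | max_amt
7 | 9
70 | 9
3 | 8
8 | 8

== RESULT ==
orders.score | max_amt
7 | 9
70 | 9
3 | 8
8 | 8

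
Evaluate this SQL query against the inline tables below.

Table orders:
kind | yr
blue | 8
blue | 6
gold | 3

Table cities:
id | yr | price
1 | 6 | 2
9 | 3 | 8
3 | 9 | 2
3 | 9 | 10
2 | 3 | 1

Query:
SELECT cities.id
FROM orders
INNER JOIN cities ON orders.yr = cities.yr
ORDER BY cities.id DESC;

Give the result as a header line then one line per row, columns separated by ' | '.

After JOIN cities (3 rows):
orders.kind | orders.yr | cities.id | cities.yr | cities.price
blue | 6 | 1 | 6 | 2
gold | 3 | 9 | 3 | 8
gold | 3 | 2 | 3 | 1
After SELECT (3 rows):
cities.id
1
9
2
After ORDER BY (3 rows):
cities.id
9
2
1

== RESULT ==
cities.id
9
2
1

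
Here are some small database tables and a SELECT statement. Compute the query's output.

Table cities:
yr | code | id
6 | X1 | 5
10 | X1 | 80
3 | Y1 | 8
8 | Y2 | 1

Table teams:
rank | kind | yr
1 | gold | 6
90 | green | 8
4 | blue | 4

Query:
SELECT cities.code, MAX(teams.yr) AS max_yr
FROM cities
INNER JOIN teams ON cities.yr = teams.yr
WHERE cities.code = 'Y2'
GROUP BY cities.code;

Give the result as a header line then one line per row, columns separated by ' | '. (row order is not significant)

After JOIN teams (2 rows):
cities.yr | cities.code | cities.id | teams.rank | teams.kind | teams.yr
6 | X1 | 5 | 1 | gold | 6
8 | Y2 | 1 | 90 | green | 8
After WHERE (1 rows):
cities.yr | cities.code | cities.id | teams.rank | teams.kind | teams.yr
8 | Y2 | 1 | 90 | green | 8
After GROUP BY (1 rows):
cities.code | max_yr
Y2 | 8

== RESULT ==
cities.code | max_yr
Y2 | 8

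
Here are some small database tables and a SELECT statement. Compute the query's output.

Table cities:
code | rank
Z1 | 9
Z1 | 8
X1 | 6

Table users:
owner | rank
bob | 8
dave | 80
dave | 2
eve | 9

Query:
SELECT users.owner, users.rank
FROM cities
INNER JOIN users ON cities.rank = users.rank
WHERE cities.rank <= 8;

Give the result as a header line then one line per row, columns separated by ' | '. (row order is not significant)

== RESULT ==
users.owner | users.rank
bob | 8

Derivation:
After JOIN users (2 rows):
cities.code | cities.rank | users.owner | users.rank
Z1 | 9 | eve | 9
Z1 | 8 | bob | 8
After WHERE (1 rows):
cities.code | cities.rank | users.owner | users.rank
Z1 | 8 | bob | 8
After SELECT (1 rows):
users.owner | users.rank
bob | 8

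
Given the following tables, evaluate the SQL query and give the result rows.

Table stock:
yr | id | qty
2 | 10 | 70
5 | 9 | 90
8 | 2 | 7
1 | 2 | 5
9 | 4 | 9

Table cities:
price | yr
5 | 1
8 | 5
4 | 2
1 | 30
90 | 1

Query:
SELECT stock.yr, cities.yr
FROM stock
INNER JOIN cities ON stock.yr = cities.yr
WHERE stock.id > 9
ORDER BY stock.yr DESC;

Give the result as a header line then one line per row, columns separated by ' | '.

After JOIN cities (4 rows):
stock.yr | stock.id | stock.qty | cities.price | cities.yr
2 | 10 | 70 | 4 | 2
5 | 9 | 90 | 8 | 5
1 | 2 | 5 | 5 | 1
1 | 2 | 5 | 90 | 1
After WHERE (1 rows):
stock.yr | stock.id | stock.qty | cities.price | cities.yr
2 | 10 | 70 | 4 | 2
After SELECT (1 rows):
stock.yr | cities.yr
2 | 2
After ORDER BY (1 rows):
stock.yr | cities.yr
2 | 2

== RESULT ==
stock.yr | cities.yr
2 | 2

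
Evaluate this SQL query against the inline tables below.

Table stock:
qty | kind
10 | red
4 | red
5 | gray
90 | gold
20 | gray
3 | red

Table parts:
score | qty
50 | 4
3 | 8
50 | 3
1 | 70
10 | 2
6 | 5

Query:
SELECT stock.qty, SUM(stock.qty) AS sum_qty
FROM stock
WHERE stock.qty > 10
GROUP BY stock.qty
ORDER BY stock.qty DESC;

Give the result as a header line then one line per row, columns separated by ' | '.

== RESULT ==
stock.qty | sum_qty
90 | 90
20 | 20

Derivation:
After WHERE (2 rows):
stock.qty | stock.kind
90 | gold
20 | gray
After GROUP BY (2 rows):
stock.qty | sum_qty
90 | 90
20 | 20
After ORDER BY (2 rows):
stock.qty | sum_qty
90 | 90
20 | 20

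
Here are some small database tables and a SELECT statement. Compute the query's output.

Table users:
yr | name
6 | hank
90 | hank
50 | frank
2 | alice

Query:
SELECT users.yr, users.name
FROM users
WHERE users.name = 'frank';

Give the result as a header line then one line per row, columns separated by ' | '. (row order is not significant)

After WHERE (1 rows):
users.yr | users.name
50 | frank
After SELECT (1 rows):
users.yr | users.name
50 | frank

== RESULT ==
users.yr | users.name
50 | frank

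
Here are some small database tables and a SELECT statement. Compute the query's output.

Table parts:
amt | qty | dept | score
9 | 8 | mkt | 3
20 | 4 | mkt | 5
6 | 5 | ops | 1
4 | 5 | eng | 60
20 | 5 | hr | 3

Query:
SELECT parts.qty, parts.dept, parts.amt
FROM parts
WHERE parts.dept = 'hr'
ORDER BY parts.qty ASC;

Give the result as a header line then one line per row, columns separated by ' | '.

After WHERE (1 rows):
parts.amt | parts.qty | parts.dept | parts.score
20 | 5 | hr | 3
After SELECT (1 rows):
parts.qty | parts.dept | parts.amt
5 | hr | 20
After ORDER BY (1 rows):
parts.qty | parts.dept | parts.amt
5 | hr | 20

== RESULT ==
parts.qty | parts.dept | parts.amt
5 | hr | 20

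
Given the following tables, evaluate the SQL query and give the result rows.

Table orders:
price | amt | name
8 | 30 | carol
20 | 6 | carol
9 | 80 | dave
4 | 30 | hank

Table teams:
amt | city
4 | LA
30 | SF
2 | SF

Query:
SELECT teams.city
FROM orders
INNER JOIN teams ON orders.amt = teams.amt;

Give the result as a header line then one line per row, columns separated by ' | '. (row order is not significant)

== RESULT ==
teams.city
SF
SF

Derivation:
After JOIN teams (2 rows):
orders.price | orders.amt | orders.name | teams.amt | teams.city
8 | 30 | carol | 30 | SF
4 | 30 | hank | 30 | SF
After SELECT (2 rows):
teams.city
SF
SF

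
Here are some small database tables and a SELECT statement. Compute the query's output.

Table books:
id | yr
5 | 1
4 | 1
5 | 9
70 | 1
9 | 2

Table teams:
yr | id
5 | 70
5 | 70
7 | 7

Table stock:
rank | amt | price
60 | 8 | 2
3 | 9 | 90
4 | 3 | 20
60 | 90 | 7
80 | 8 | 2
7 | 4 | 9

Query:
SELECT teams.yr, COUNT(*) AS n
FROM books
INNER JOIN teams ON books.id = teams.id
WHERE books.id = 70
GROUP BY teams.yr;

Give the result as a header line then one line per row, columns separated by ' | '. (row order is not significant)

After JOIN teams (2 rows):
books.id | books.yr | teams.yr | teams.id
70 | 1 | 5 | 70
70 | 1 | 5 | 70
After WHERE (2 rows):
books.id | books.yr | teams.yr | teams.id
70 | 1 | 5 | 70
70 | 1 | 5 | 70
After GROUP BY (1 rows):
teams.yr | n
5 | 2

== RESULT ==
teams.yr | n
5 | 2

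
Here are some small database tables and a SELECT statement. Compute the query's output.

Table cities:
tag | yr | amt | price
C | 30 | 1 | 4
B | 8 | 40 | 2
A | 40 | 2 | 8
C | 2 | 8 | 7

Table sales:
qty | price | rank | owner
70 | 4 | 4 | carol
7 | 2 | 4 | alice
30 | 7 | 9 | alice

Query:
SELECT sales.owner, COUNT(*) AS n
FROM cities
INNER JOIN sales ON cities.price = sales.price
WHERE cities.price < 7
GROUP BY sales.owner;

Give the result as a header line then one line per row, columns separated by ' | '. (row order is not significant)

After JOIN sales (3 rows):
cities.tag | cities.yr | cities.amt | cities.price | sales.qty | sales.price | sales.rank | sales.owner
C | 30 | 1 | 4 | 70 | 4 | 4 | carol
B | 8 | 40 | 2 | 7 | 2 | 4 | alice
C | 2 | 8 | 7 | 30 | 7 | 9 | alice
After WHERE (2 rows):
cities.tag | cities.yr | cities.amt | cities.price | sales.qty | sales.price | sales.rank | sales.owner
C | 30 | 1 | 4 | 70 | 4 | 4 | carol
B | 8 | 40 | 2 | 7 | 2 | 4 | alice
After GROUP BY (2 rows):
sales.owner | n
carol | 1
alice | 1

== RESULT ==
sales.owner | n
carol | 1
alice | 1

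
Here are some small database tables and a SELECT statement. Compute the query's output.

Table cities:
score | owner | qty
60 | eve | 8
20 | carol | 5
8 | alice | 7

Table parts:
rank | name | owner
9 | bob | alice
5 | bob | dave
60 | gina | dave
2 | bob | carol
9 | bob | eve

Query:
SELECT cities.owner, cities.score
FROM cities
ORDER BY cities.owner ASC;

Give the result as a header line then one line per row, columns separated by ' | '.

After SELECT (3 rows):
cities.owner | cities.score
eve | 60
carol | 20
alice | 8
After ORDER BY (3 rows):
cities.owner | cities.score
alice | 8
carol | 20
eve | 60

== RESULT ==
cities.owner | cities.score
alice | 8
carol | 20
eve | 60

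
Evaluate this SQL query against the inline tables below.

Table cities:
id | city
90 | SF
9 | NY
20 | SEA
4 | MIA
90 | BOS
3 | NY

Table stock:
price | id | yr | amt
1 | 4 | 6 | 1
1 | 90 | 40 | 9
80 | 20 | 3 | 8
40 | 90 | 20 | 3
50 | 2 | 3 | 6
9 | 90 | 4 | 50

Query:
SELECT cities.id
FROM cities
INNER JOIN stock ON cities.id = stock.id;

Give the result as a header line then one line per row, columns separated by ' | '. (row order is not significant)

== RESULT ==
cities.id
90
90
90
20
4
90
90
90

Derivation:
After JOIN stock (8 rows):
cities.id | cities.city | stock.price | stock.id | stock.yr | stock.amt
90 | SF | 1 | 90 | 40 | 9
90 | SF | 40 | 90 | 20 | 3
90 | SF | 9 | 90 | 4 | 50
20 | SEA | 80 | 20 | 3 | 8
4 | MIA | 1 | 4 | 6 | 1
90 | BOS | 1 | 90 | 40 | 9
90 | BOS | 40 | 90 | 20 | 3
90 | BOS | 9 | 90 | 4 | 50
After SELECT (8 rows):
cities.id
90
90
90
20
4
90
90
90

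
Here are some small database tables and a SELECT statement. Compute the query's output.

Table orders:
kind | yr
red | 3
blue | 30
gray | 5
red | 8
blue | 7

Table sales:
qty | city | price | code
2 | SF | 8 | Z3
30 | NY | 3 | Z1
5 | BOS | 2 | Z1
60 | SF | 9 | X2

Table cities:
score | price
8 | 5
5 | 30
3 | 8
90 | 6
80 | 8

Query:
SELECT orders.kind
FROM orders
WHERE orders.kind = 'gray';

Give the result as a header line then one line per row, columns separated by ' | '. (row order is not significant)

After WHERE (1 rows):
orders.kind | orders.yr
gray | 5
After SELECT (1 rows):
orders.kind
gray

== RESULT ==
orders.kind
gray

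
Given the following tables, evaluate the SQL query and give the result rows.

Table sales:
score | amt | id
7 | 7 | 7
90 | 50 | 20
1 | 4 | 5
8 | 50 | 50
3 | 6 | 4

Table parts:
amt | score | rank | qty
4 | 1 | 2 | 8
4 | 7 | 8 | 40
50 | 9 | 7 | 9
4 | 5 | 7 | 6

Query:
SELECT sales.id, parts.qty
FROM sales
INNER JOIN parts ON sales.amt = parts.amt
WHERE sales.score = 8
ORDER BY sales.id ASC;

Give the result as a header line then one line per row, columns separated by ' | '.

== RESULT ==
sales.id | parts.qty
50 | 9

Derivation:
After JOIN parts (5 rows):
sales.score | sales.amt | sales.id | parts.amt | parts.score | parts.rank | parts.qty
90 | 50 | 20 | 50 | 9 | 7 | 9
1 | 4 | 5 | 4 | 1 | 2 | 8
1 | 4 | 5 | 4 | 7 | 8 | 40
1 | 4 | 5 | 4 | 5 | 7 | 6
8 | 50 | 50 | 50 | 9 | 7 | 9
After WHERE (1 rows):
sales.score | sales.amt | sales.id | parts.amt | parts.score | parts.rank | parts.qty
8 | 50 | 50 | 50 | 9 | 7 | 9
After SELECT (1 rows):
sales.id | parts.qty
50 | 9
After ORDER BY (1 rows):
sales.id | parts.qty
50 | 9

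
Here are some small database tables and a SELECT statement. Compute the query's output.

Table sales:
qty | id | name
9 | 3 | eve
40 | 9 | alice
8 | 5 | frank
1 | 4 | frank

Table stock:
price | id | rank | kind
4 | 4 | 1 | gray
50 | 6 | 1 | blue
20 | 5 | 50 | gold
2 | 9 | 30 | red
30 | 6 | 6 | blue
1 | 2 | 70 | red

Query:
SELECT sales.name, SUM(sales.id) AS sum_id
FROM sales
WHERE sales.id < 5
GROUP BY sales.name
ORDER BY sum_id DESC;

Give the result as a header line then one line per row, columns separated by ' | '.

== RESULT ==
sales.name | sum_id
frank | 4
eve | 3

Derivation:
After WHERE (2 rows):
sales.qty | sales.id | sales.name
9 | 3 | eve
1 | 4 | frank
After GROUP BY (2 rows):
sales.name | sum_id
eve | 3
frank | 4
After ORDER BY (2 rows):
sales.name | sum_id
frank | 4
eve | 3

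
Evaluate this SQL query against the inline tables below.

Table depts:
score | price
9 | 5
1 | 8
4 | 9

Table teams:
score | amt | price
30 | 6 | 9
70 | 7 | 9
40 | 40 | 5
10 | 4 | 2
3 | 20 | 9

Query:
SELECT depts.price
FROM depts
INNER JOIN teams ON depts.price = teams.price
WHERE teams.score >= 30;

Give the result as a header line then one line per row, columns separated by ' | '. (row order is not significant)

After JOIN teams (4 rows):
depts.score | depts.price | teams.score | teams.amt | teams.price
9 | 5 | 40 | 40 | 5
4 | 9 | 30 | 6 | 9
4 | 9 | 70 | 7 | 9
4 | 9 | 3 | 20 | 9
After WHERE (3 rows):
depts.score | depts.price | teams.score | teams.amt | teams.price
9 | 5 | 40 | 40 | 5
4 | 9 | 30 | 6 | 9
4 | 9 | 70 | 7 | 9
After SELECT (3 rows):
depts.price
5
9
9

== RESULT ==
depts.price
5
9
9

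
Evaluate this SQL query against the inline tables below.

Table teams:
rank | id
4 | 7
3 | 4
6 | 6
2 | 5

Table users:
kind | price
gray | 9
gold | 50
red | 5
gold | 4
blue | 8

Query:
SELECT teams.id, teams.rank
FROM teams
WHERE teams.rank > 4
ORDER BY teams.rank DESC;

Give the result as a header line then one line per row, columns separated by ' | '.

== RESULT ==
teams.id | teams.rank
6 | 6

Derivation:
After WHERE (1 rows):
teams.rank | teams.id
6 | 6
After SELECT (1 rows):
teams.id | teams.rank
6 | 6
After ORDER BY (1 rows):
teams.id | teams.rank
6 | 6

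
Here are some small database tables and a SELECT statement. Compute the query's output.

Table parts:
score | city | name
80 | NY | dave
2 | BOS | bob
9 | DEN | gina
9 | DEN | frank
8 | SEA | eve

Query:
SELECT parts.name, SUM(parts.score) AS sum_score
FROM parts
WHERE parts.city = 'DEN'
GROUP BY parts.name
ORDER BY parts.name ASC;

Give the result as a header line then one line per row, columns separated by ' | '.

== RESULT ==
parts.name | sum_score
frank | 9
gina | 9

Derivation:
After WHERE (2 rows):
parts.score | parts.city | parts.name
9 | DEN | gina
9 | DEN | frank
After GROUP BY (2 rows):
parts.name | sum_score
gina | 9
frank | 9
After ORDER BY (2 rows):
parts.name | sum_score
frank | 9
gina | 9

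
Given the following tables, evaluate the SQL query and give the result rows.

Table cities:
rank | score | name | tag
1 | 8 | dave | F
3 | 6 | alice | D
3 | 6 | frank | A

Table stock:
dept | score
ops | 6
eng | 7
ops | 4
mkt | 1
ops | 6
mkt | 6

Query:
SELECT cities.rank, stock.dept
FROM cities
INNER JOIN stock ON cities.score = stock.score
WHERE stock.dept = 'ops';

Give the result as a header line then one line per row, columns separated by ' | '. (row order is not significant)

After JOIN stock (6 rows):
cities.rank | cities.score | cities.name | cities.tag | stock.dept | stock.score
3 | 6 | alice | D | ops | 6
3 | 6 | alice | D | ops | 6
3 | 6 | alice | D | mkt | 6
3 | 6 | frank | A | ops | 6
3 | 6 | frank | A | ops | 6
3 | 6 | frank | A | mkt | 6
After WHERE (4 rows):
cities.rank | cities.score | cities.name | cities.tag | stock.dept | stock.score
3 | 6 | alice | D | ops | 6
3 | 6 | alice | D | ops | 6
3 | 6 | frank | A | ops | 6
3 | 6 | frank | A | ops | 6
After SELECT (4 rows):
cities.rank | stock.dept
3 | ops
3 | ops
3 | ops
3 | ops

== RESULT ==
cities.rank | stock.dept
3 | ops
3 | ops
3 | ops
3 | ops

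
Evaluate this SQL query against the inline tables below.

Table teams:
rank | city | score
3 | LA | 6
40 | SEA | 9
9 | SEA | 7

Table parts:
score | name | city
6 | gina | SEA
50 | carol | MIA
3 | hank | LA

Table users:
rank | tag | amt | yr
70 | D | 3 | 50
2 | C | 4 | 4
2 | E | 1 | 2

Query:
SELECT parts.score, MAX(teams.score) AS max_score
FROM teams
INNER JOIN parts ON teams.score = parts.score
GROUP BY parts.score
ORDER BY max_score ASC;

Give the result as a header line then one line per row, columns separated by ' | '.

== RESULT ==
parts.score | max_score
6 | 6

Derivation:
After JOIN parts (1 rows):
teams.rank | teams.city | teams.score | parts.score | parts.name | parts.city
3 | LA | 6 | 6 | gina | SEA
After GROUP BY (1 rows):
parts.score | max_score
6 | 6
After ORDER BY (1 rows):
parts.score | max_score
6 | 6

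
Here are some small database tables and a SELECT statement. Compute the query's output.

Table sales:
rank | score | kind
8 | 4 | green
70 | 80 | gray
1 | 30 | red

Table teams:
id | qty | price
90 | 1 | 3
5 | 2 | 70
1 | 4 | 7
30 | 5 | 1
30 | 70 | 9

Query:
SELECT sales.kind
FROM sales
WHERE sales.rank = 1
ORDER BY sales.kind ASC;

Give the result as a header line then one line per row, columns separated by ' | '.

After WHERE (1 rows):
sales.rank | sales.score | sales.kind
1 | 30 | red
After SELECT (1 rows):
sales.kind
red
After ORDER BY (1 rows):
sales.kind
red

== RESULT ==
sales.kind
red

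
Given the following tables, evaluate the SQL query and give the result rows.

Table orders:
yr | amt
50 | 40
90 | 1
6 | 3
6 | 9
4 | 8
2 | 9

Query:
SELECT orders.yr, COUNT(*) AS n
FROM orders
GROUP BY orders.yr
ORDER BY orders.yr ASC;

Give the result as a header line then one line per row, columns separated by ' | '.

== RESULT ==
orders.yr | n
2 | 1
4 | 1
6 | 2
50 | 1
90 | 1

Derivation:
After GROUP BY (5 rows):
orders.yr | n
50 | 1
90 | 1
6 | 2
4 | 1
2 | 1
After ORDER BY (5 rows):
orders.yr | n
2 | 1
4 | 1
6 | 2
50 | 1
90 | 1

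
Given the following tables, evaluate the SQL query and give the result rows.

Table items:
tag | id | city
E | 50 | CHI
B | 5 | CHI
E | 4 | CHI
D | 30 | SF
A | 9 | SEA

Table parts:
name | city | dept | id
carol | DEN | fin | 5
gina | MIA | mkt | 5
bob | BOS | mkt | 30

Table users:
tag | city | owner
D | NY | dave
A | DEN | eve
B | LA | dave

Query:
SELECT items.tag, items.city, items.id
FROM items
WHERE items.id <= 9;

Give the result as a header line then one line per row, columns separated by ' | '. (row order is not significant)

== RESULT ==
items.tag | items.city | items.id
B | CHI | 5
E | CHI | 4
A | SEA | 9

Derivation:
After WHERE (3 rows):
items.tag | items.id | items.city
B | 5 | CHI
E | 4 | CHI
A | 9 | SEA
After SELECT (3 rows):
items.tag | items.city | items.id
B | CHI | 5
E | CHI | 4
A | SEA | 9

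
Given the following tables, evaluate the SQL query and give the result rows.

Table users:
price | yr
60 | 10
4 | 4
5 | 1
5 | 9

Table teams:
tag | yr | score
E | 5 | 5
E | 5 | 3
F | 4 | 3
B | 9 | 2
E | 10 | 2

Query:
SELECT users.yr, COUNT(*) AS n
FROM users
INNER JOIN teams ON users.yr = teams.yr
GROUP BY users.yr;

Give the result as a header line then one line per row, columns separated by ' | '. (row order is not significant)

== RESULT ==
users.yr | n
10 | 1
4 | 1
9 | 1

Derivation:
After JOIN teams (3 rows):
users.price | users.yr | teams.tag | teams.yr | teams.score
60 | 10 | E | 10 | 2
4 | 4 | F | 4 | 3
5 | 9 | B | 9 | 2
After GROUP BY (3 rows):
users.yr | n
10 | 1
4 | 1
9 | 1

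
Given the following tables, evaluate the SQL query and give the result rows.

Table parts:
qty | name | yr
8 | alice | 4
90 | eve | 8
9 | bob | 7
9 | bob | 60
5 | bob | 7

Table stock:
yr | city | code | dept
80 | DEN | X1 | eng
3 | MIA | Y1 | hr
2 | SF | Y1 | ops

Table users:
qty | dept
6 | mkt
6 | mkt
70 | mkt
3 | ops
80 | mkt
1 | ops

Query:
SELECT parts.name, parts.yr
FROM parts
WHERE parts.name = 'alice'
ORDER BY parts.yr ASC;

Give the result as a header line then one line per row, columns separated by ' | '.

After WHERE (1 rows):
parts.qty | parts.name | parts.yr
8 | alice | 4
After SELECT (1 rows):
parts.name | parts.yr
alice | 4
After ORDER BY (1 rows):
parts.name | parts.yr
alice | 4

== RESULT ==
parts.name | parts.yr
alice | 4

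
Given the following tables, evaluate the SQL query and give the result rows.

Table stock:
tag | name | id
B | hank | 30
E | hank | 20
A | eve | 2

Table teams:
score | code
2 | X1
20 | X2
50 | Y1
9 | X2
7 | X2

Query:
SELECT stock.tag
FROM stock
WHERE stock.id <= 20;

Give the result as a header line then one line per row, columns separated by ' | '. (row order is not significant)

After WHERE (2 rows):
stock.tag | stock.name | stock.id
E | hank | 20
A | eve | 2
After SELECT (2 rows):
stock.tag
E
A

== RESULT ==
stock.tag
E
A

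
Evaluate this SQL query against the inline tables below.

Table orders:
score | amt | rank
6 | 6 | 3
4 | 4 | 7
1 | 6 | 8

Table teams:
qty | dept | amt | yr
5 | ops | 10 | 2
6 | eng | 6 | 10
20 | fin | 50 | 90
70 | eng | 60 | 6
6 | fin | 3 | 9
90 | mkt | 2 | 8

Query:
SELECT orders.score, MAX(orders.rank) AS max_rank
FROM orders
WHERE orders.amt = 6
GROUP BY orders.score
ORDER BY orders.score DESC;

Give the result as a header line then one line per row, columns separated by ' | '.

After WHERE (2 rows):
orders.score | orders.amt | orders.rank
6 | 6 | 3
1 | 6 | 8
After GROUP BY (2 rows):
orders.score | max_rank
6 | 3
1 | 8
After ORDER BY (2 rows):
orders.score | max_rank
6 | 3
1 | 8

== RESULT ==
orders.score | max_rank
6 | 3
1 | 8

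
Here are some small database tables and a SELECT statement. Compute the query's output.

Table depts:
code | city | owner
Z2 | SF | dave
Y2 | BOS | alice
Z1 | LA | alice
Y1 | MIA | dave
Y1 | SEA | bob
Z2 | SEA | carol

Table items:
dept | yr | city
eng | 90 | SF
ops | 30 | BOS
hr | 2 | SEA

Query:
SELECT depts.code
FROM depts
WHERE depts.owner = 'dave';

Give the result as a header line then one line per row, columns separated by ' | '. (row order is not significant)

== RESULT ==
depts.code
Z2
Y1

Derivation:
After WHERE (2 rows):
depts.code | depts.city | depts.owner
Z2 | SF | dave
Y1 | MIA | dave
After SELECT (2 rows):
depts.code
Z2
Y1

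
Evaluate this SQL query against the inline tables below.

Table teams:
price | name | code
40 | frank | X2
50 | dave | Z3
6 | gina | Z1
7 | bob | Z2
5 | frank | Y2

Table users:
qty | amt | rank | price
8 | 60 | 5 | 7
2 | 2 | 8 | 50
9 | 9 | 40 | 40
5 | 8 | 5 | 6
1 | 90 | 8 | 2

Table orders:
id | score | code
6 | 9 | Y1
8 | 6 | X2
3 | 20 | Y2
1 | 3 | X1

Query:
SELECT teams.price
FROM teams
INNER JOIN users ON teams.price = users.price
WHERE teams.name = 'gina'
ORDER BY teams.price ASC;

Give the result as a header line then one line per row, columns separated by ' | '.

== RESULT ==
teams.price
6

Derivation:
After JOIN users (4 rows):
teams.price | teams.name | teams.code | users.qty | users.amt | users.rank | users.price
40 | frank | X2 | 9 | 9 | 40 | 40
50 | dave | Z3 | 2 | 2 | 8 | 50
6 | gina | Z1 | 5 | 8 | 5 | 6
7 | bob | Z2 | 8 | 60 | 5 | 7
After WHERE (1 rows):
teams.price | teams.name | teams.code | users.qty | users.amt | users.rank | users.price
6 | gina | Z1 | 5 | 8 | 5 | 6
After SELECT (1 rows):
teams.price
6
After ORDER BY (1 rows):
teams.price
6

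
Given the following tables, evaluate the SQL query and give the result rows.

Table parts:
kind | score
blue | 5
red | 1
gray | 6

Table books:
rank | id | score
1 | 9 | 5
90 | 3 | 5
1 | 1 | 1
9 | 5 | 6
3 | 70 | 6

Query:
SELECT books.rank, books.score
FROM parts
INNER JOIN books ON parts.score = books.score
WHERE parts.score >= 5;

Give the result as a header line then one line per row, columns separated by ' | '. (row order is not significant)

== RESULT ==
books.rank | books.score
1 | 5
90 | 5
9 | 6
3 | 6

Derivation:
After JOIN books (5 rows):
parts.kind | parts.score | books.rank | books.id | books.score
blue | 5 | 1 | 9 | 5
blue | 5 | 90 | 3 | 5
red | 1 | 1 | 1 | 1
gray | 6 | 9 | 5 | 6
gray | 6 | 3 | 70 | 6
After WHERE (4 rows):
parts.kind | parts.score | books.rank | books.id | books.score
blue | 5 | 1 | 9 | 5
blue | 5 | 90 | 3 | 5
gray | 6 | 9 | 5 | 6
gray | 6 | 3 | 70 | 6
After SELECT (4 rows):
books.rank | books.score
1 | 5
90 | 5
9 | 6
3 | 6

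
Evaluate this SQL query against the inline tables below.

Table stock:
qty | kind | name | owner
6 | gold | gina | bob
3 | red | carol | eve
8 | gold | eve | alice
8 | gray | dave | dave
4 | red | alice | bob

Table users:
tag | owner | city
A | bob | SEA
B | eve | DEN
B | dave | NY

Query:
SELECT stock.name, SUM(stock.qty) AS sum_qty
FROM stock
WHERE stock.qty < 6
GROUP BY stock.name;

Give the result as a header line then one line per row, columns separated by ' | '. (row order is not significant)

After WHERE (2 rows):
stock.qty | stock.kind | stock.name | stock.owner
3 | red | carol | eve
4 | red | alice | bob
After GROUP BY (2 rows):
stock.name | sum_qty
carol | 3
alice | 4

== RESULT ==
stock.name | sum_qty
carol | 3
alice | 4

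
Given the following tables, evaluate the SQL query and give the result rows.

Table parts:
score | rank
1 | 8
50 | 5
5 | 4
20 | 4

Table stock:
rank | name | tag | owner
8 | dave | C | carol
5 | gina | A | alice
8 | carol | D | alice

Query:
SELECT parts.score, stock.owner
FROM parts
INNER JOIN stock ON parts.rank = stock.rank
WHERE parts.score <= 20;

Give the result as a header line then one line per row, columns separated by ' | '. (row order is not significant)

After JOIN stock (3 rows):
parts.score | parts.rank | stock.rank | stock.name | stock.tag | stock.owner
1 | 8 | 8 | dave | C | carol
1 | 8 | 8 | carol | D | alice
50 | 5 | 5 | gina | A | alice
After WHERE (2 rows):
parts.score | parts.rank | stock.rank | stock.name | stock.tag | stock.owner
1 | 8 | 8 | dave | C | carol
1 | 8 | 8 | carol | D | alice
After SELECT (2 rows):
parts.score | stock.owner
1 | carol
1 | alice

== RESULT ==
parts.score | stock.owner
1 | carol
1 | alice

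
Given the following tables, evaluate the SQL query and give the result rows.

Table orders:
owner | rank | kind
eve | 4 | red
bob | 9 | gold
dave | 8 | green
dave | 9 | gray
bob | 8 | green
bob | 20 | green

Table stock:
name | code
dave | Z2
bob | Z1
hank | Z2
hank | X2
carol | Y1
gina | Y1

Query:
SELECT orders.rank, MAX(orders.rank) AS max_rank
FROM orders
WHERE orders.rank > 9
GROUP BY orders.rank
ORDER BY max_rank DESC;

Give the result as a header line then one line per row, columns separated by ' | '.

After WHERE (1 rows):
orders.owner | orders.rank | orders.kind
bob | 20 | green
After GROUP BY (1 rows):
orders.rank | max_rank
20 | 20
After ORDER BY (1 rows):
orders.rank | max_rank
20 | 20

== RESULT ==
orders.rank | max_rank
20 | 20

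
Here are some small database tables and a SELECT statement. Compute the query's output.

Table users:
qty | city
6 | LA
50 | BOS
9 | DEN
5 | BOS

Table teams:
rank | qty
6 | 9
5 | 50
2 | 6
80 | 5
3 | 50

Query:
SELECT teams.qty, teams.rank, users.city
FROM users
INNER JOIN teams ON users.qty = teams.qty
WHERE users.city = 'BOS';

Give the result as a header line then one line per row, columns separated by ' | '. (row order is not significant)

== RESULT ==
teams.qty | teams.rank | users.city
50 | 5 | BOS
50 | 3 | BOS
5 | 80 | BOS

Derivation:
After JOIN teams (5 rows):
users.qty | users.city | teams.rank | teams.qty
6 | LA | 2 | 6
50 | BOS | 5 | 50
50 | BOS | 3 | 50
9 | DEN | 6 | 9
5 | BOS | 80 | 5
After WHERE (3 rows):
users.qty | users.city | teams.rank | teams.qty
50 | BOS | 5 | 50
50 | BOS | 3 | 50
5 | BOS | 80 | 5
After SELECT (3 rows):
teams.qty | teams.rank | users.city
50 | 5 | BOS
50 | 3 | BOS
5 | 80 | BOS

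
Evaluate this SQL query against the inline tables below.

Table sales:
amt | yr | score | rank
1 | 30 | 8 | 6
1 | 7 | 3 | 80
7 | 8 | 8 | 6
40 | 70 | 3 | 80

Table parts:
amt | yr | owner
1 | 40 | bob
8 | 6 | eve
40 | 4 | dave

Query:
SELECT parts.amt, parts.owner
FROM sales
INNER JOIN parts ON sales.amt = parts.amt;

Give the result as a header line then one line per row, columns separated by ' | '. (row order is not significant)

After JOIN parts (3 rows):
sales.amt | sales.yr | sales.score | sales.rank | parts.amt | parts.yr | parts.owner
1 | 30 | 8 | 6 | 1 | 40 | bob
1 | 7 | 3 | 80 | 1 | 40 | bob
40 | 70 | 3 | 80 | 40 | 4 | dave
After SELECT (3 rows):
parts.amt | parts.owner
1 | bob
1 | bob
40 | dave

== RESULT ==
parts.amt | parts.owner
1 | bob
1 | bob
40 | dave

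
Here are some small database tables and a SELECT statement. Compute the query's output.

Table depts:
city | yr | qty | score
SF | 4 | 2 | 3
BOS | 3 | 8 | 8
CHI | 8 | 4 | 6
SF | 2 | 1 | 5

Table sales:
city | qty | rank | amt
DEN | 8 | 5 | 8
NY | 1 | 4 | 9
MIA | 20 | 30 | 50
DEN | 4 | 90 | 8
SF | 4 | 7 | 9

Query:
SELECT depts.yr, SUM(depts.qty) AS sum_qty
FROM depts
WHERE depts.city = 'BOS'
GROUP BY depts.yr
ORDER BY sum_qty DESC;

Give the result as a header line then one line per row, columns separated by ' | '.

== RESULT ==
depts.yr | sum_qty
3 | 8

Derivation:
After WHERE (1 rows):
depts.city | depts.yr | depts.qty | depts.score
BOS | 3 | 8 | 8
After GROUP BY (1 rows):
depts.yr | sum_qty
3 | 8
After ORDER BY (1 rows):
depts.yr | sum_qty
3 | 8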